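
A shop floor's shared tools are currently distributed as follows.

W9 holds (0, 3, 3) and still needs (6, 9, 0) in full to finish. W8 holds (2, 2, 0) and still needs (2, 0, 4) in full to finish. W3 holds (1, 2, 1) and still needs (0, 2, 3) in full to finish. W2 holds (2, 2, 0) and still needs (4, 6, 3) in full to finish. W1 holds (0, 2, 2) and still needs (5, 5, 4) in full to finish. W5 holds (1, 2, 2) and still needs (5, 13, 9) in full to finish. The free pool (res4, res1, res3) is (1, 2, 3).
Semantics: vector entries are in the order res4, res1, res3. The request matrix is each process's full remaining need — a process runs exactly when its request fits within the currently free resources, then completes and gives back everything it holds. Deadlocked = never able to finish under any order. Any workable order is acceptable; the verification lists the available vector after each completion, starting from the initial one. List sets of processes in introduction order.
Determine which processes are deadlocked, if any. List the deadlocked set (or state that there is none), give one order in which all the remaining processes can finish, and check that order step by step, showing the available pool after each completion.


Nothing here is deadlocked.
Key observation: beginning at W3, releases accumulate fast enough that every process eventually fits.
One completion order for the rest: W3, W8, W2, W1, W9, W5. Verifying each step:
  pool = (1, 2, 3)
  W3 needs (0, 2, 3) <= (1, 2, 3) -> finishes; pool += (1, 2, 1) = (2, 4, 4)
  W8 needs (2, 0, 4) <= (2, 4, 4) -> finishes; pool += (2, 2, 0) = (4, 6, 4)
  W2 needs (4, 6, 3) <= (4, 6, 4) -> finishes; pool += (2, 2, 0) = (6, 8, 4)
  W1 needs (5, 5, 4) <= (6, 8, 4) -> finishes; pool += (0, 2, 2) = (6, 10, 6)
  W9 needs (6, 9, 0) <= (6, 10, 6) -> finishes; pool += (0, 3, 3) = (6, 13, 9)
  W5 needs (5, 13, 9) <= (6, 13, 9) -> finishes; pool += (1, 2, 2) = (7, 15, 11)


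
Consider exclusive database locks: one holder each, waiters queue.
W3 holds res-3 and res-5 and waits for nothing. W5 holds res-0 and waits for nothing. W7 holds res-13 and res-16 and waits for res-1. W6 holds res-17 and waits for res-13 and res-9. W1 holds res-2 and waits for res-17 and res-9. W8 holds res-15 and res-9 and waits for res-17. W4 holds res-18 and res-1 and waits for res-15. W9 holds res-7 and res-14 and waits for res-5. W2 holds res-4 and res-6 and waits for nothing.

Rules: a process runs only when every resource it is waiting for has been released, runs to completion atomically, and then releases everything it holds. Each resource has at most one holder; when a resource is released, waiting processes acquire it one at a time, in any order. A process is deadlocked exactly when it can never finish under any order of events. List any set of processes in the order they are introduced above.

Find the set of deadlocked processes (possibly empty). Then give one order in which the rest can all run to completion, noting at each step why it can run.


Deadlocked set: W7, W6, W1, W8 and W4.
Key observation: the loop W7 -> W4 -> W8 -> W6 -> W7 blocks itself forever; W1 waits into the deadlock from upstream.
A valid finishing order for the others: W3, W9, W5, W2.
Check, step by step:
  W3 waits on nothing -> runs at once and releases res-3 and res-5
  W9: everything it awaited (res-5) is free; runs, freeing res-7 and res-14
  W5 waits on nothing -> runs at once and releases res-0
  W2 waits on nothing -> runs at once and releases res-4 and res-6


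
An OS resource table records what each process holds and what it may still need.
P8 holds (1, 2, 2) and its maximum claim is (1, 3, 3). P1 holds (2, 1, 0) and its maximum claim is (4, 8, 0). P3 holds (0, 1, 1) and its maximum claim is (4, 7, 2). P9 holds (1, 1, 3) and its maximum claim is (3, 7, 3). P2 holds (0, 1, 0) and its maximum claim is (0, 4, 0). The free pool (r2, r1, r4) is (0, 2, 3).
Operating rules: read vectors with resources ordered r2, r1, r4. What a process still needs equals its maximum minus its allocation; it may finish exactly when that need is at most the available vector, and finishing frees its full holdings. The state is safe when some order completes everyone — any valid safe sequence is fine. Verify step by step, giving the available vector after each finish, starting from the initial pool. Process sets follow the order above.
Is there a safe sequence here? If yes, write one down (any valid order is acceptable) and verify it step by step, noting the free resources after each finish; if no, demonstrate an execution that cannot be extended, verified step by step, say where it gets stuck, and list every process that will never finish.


The state is UNSAFE.
Key observation: even finishing P8, P2 leaves just (1, 5, 5) free — too little r2 for any of the remaining processes.
The run P8, P2 cannot be extended any further. Walking it through:
  pool = (0, 2, 3)
  P8: need (0, 1, 1) fits (0, 2, 3); releases (1, 2, 2), pool now (1, 4, 5)
  P2: need (0, 3, 0) fits (1, 4, 5); releases (0, 1, 0), pool now (1, 5, 5)
  P1 cannot run: need (2, 7, 0) vs free (1, 5, 5) (insufficient r2 and r1)
  P3 cannot run: need (4, 6, 1) vs free (1, 5, 5) (insufficient r2 and r1)
  P9 cannot run: need (2, 6, 0) vs free (1, 5, 5) (insufficient r2 and r1)
Processes that can never finish: P1, P3 and P9.


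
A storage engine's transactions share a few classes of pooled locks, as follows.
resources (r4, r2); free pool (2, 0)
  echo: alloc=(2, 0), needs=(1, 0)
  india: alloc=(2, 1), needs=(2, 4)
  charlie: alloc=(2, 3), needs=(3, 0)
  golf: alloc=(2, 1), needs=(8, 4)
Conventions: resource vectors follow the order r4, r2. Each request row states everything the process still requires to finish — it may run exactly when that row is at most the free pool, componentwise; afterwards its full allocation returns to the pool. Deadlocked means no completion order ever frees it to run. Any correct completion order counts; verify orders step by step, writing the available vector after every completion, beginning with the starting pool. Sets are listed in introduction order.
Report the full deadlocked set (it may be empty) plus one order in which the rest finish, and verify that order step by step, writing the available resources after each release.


Deadlocked set: india and golf.
Key observation: the pool after echo, charlie is (6, 3); every surviving request exceeds it in r2, so progress ends there.
One completion order for the rest: echo, charlie. Check, step by step:
  pool = (2, 0)
  run echo (needs (1, 0), free (2, 0)); after release of (2, 0) the pool is (4, 0)
  run charlie (needs (3, 0), free (4, 0)); after release of (2, 3) the pool is (6, 3)
The stuck group stays short no matter what:
  blocked: india wants (2, 4), pool (6, 3) — not enough r2
  blocked: golf wants (8, 4), pool (6, 3) — not enough r4 and r2


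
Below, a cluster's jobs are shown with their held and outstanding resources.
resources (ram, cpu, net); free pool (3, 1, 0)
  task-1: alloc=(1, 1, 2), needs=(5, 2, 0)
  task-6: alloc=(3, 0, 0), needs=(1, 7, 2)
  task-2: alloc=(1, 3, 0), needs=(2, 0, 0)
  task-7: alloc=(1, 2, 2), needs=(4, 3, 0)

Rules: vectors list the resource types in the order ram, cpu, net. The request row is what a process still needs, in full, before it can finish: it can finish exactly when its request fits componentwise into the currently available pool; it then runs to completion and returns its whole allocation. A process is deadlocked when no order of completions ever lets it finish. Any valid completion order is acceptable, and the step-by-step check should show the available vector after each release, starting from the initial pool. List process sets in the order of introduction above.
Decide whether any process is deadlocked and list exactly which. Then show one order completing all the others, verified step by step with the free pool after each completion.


Nothing here is deadlocked.
Key observation: task-2 can run right away; the returned allocation unlocks the remaining processes in turn.
The rest can finish in the order task-2, task-7, task-1, task-6. Verifying each step:
  pool = (3, 1, 0)
  run task-2 (needs (2, 0, 0), free (3, 1, 0)); after release of (1, 3, 0) the pool is (4, 4, 0)
  run task-7 (needs (4, 3, 0), free (4, 4, 0)); after release of (1, 2, 2) the pool is (5, 6, 2)
  run task-1 (needs (5, 2, 0), free (5, 6, 2)); after release of (1, 1, 2) the pool is (6, 7, 4)
  run task-6 (needs (1, 7, 2), free (6, 7, 4)); after release of (3, 0, 0) the pool is (9, 7, 4)


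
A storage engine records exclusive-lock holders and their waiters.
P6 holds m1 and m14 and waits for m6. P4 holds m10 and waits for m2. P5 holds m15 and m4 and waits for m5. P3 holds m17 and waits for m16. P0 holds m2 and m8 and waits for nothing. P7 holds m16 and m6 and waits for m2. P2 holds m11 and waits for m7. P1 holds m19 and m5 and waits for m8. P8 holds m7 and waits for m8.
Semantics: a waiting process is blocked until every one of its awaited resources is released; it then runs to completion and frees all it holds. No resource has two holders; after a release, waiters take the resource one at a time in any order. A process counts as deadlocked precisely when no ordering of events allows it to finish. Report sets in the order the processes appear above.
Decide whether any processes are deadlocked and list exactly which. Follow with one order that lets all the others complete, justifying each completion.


No process is deadlocked.
Key observation: the wait relation is loop-free; peeling off processes with no waits unwinds the whole state.
One completion order for the rest: P0, P7, P1, P6, P8, P3, P4, P2, P5.
Verifying each step:
  P0 waits on nothing -> runs at once and releases m2 and m8
  P7 waits on m2 — all released -> runs and releases m16 and m6
  P1 waits on m8 — all released -> runs and releases m19 and m5
  P6 waits on m6 — all released -> runs and releases m1 and m14
  P8 waits on m8 — all released -> runs and releases m7
  P3 waits on m16 — all released -> runs and releases m17
  P4 waits on m2 — all released -> runs and releases m10
  P2 waits on m7 — all released -> runs and releases m11
  P5 waits on m5 — all released -> runs and releases m15 and m4


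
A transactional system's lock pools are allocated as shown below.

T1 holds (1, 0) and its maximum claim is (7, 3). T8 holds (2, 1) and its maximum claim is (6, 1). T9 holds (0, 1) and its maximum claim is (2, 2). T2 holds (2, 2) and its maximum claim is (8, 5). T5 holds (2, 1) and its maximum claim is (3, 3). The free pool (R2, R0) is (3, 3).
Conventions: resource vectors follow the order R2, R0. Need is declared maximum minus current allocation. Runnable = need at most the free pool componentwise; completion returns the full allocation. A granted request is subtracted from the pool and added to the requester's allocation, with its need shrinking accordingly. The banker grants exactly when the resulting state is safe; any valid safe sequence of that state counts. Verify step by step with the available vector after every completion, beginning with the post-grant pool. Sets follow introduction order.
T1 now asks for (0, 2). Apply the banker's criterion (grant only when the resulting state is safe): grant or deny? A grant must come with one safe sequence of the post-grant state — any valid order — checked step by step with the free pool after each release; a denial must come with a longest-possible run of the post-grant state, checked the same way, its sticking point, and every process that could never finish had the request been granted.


GRANT — the state after the grant stays safe, e.g. via T9, T5, T8, T1, T2.
Key observation: the transfer keeps a workable pool ((3, 1)); T9 starts the safe sequence.
Check on the post-grant state, step by step:
  pool = (3, 1)
  T9 needs (2, 1) <= (3, 1) -> finishes; pool += (0, 1) = (3, 2)
  T5 needs (1, 2) <= (3, 2) -> finishes; pool += (2, 1) = (5, 3)
  T8 needs (4, 0) <= (5, 3) -> finishes; pool += (2, 1) = (7, 4)
  T1 needs (6, 1) <= (7, 4) -> finishes; pool += (1, 2) = (8, 6)
  T2 needs (6, 3) <= (8, 6) -> finishes; pool += (2, 2) = (10, 8)


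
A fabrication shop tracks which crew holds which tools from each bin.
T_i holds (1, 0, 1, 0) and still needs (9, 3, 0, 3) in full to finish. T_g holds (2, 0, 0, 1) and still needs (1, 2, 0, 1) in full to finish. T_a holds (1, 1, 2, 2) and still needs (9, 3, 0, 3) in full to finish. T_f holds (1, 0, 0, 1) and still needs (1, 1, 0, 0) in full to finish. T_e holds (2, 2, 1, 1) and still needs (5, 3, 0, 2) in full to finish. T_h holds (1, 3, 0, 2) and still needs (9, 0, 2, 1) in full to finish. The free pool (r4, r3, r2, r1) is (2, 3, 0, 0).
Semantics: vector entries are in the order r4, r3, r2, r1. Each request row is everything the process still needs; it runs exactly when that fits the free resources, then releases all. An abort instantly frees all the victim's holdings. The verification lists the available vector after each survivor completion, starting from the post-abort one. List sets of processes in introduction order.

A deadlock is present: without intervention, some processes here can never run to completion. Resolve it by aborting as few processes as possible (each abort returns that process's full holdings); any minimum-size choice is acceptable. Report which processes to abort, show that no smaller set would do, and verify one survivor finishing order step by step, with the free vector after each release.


Abort T_a and T_h.
Key observation: aborting T_a and T_h returns (2, 4, 2, 4), and T_i — hopeless before — runs at step 4 with the returned capacity in the pool.
Why nothing smaller works — every single abort fails: T_i alone leaves T_a blocked (short on r4); T_g alone leaves T_i blocked (short on r4); T_a alone leaves T_i blocked (short on r4); T_f alone leaves T_i blocked (short on r4); T_e alone leaves T_i blocked (short on r4); T_h alone leaves T_i blocked (short on r4).
One survivor order: T_g, T_f, T_e, T_i. Walking it through (post-abort pool first):
  pool = (4, 7, 2, 4)
  T_g needs (1, 2, 0, 1) <= (4, 7, 2, 4) -> finishes; pool += (2, 0, 0, 1) = (6, 7, 2, 5)
  T_f needs (1, 1, 0, 0) <= (6, 7, 2, 5) -> finishes; pool += (1, 0, 0, 1) = (7, 7, 2, 6)
  T_e needs (5, 3, 0, 2) <= (7, 7, 2, 6) -> finishes; pool += (2, 2, 1, 1) = (9, 9, 3, 7)
  T_i needs (9, 3, 0, 3) <= (9, 9, 3, 7) -> finishes; pool += (1, 0, 1, 0) = (10, 9, 4, 7)


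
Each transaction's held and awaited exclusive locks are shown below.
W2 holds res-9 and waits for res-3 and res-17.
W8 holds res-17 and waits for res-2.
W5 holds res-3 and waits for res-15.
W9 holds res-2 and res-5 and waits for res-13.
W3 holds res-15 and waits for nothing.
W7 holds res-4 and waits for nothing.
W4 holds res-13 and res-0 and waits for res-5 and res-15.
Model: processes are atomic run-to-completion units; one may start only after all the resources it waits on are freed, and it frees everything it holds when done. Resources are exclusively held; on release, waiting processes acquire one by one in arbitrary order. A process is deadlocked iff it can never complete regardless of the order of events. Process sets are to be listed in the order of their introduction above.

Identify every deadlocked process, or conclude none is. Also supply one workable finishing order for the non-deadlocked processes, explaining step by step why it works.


Deadlocked: W2, W8, W9 and W4.
Key observation: the knot is the closed ring of waits W9 -> W4 -> W9; W2 and W8 wait into the deadlock from upstream.
A valid finishing order for the others: W7, W3, W5.
Step-by-step check:
  W7: no waits; runs immediately, freeing res-4
  W3: no waits; runs immediately, freeing res-15
  W5: everything it awaited (res-15) is free; runs, freeing res-3


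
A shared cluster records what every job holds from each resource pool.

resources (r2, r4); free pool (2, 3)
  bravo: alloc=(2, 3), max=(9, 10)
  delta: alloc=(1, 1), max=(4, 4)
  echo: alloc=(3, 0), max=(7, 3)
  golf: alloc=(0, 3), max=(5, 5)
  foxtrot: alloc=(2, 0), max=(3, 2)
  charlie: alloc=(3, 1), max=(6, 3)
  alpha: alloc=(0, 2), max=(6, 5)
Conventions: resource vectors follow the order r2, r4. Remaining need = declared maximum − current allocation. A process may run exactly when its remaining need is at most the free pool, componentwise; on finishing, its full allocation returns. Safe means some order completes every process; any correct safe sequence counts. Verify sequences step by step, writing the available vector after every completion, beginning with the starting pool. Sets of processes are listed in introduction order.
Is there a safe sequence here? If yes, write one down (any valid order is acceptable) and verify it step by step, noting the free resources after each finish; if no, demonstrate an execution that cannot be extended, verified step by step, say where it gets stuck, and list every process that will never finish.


SAFE. One safe sequence: foxtrot, charlie, echo, golf, delta, bravo, alpha.
Key observation: every step clears its requested resources with room to spare; the minimum clearance is 1, first at foxtrot — (1, 2) vs (2, 3) free.
Verifying each step:
  pool = (2, 3)
  run foxtrot (needs (1, 2), free (2, 3)); after release of (2, 0) the pool is (4, 3)
  run charlie (needs (3, 2), free (4, 3)); after release of (3, 1) the pool is (7, 4)
  run echo (needs (4, 3), free (7, 4)); after release of (3, 0) the pool is (10, 4)
  run golf (needs (5, 2), free (10, 4)); after release of (0, 3) the pool is (10, 7)
  run delta (needs (3, 3), free (10, 7)); after release of (1, 1) the pool is (11, 8)
  run bravo (needs (7, 7), free (11, 8)); after release of (2, 3) the pool is (13, 11)
  run alpha (needs (6, 3), free (13, 11)); after release of (0, 2) the pool is (13, 13)


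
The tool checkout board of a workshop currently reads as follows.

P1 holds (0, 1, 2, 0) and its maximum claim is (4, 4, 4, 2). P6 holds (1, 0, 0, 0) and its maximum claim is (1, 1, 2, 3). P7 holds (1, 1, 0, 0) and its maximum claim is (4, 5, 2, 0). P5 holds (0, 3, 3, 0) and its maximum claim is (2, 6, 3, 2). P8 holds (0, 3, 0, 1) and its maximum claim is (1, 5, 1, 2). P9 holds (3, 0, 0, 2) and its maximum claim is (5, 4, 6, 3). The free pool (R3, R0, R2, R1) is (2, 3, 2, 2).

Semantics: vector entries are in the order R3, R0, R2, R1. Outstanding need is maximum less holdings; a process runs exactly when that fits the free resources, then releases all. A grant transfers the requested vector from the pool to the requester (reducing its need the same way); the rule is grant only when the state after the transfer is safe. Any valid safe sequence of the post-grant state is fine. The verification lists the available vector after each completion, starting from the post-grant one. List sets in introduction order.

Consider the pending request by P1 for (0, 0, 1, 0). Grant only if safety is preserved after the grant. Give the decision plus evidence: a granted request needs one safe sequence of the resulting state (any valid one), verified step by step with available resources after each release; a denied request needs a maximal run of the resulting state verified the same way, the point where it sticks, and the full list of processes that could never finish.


GRANT. The post-grant state is safe; one safe sequence: P8, P5, P6, P7, P1, P9.
Key observation: even at the reduced pool (2, 3, 1, 2), P8 fits immediately, so safety survives the grant.
Step-by-step check of the post-grant state:
  pool = (2, 3, 1, 2)
  P8: need (1, 2, 1, 1) fits (2, 3, 1, 2); releases (0, 3, 0, 1), pool now (2, 6, 1, 3)
  P5: need (2, 3, 0, 2) fits (2, 6, 1, 3); releases (0, 3, 3, 0), pool now (2, 9, 4, 3)
  P6: need (0, 1, 2, 3) fits (2, 9, 4, 3); releases (1, 0, 0, 0), pool now (3, 9, 4, 3)
  P7: need (3, 4, 2, 0) fits (3, 9, 4, 3); releases (1, 1, 0, 0), pool now (4, 10, 4, 3)
  P1: need (4, 3, 1, 2) fits (4, 10, 4, 3); releases (0, 1, 3, 0), pool now (4, 11, 7, 3)
  P9: need (2, 4, 6, 1) fits (4, 11, 7, 3); releases (3, 0, 0, 2), pool now (7, 11, 7, 5)


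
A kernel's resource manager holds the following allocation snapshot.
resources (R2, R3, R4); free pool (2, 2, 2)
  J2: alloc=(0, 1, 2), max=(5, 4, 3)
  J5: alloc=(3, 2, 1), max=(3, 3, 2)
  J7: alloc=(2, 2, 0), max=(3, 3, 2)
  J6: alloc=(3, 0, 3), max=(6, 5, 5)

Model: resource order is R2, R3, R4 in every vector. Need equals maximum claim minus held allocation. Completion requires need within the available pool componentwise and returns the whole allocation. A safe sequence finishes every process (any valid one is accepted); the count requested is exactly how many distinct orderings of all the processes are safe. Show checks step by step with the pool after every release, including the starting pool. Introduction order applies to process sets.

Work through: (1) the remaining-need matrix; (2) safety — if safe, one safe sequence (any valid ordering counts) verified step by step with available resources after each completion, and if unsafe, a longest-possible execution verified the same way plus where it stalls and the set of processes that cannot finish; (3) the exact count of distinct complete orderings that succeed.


(1) Need matrix, components ordered R2, R3, R4:
  J2: (5, 3, 1)
  J5: (0, 1, 1)
  J7: (1, 1, 2)
  J6: (3, 5, 2)
(2) SAFE, for example via the order J5, J2, J6, J7.
Key observation: J2 marks the first exact bind of the order: its need (5, 3, 1) fits the free (5, 4, 3) with zero slack on a requested resource.
Check, step by step:
  pool = (2, 2, 2)
  J5: need (0, 1, 1) fits (2, 2, 2); releases (3, 2, 1), pool now (5, 4, 3)
  J2: need (5, 3, 1) fits (5, 4, 3); releases (0, 1, 2), pool now (5, 5, 5)
  J6: need (3, 5, 2) fits (5, 5, 5); releases (3, 0, 3), pool now (8, 5, 8)
  J7: need (1, 1, 2) fits (8, 5, 8); releases (2, 2, 0), pool now (10, 7, 8)
(3) Exactly 6 of the possible complete orderings are safe sequences.


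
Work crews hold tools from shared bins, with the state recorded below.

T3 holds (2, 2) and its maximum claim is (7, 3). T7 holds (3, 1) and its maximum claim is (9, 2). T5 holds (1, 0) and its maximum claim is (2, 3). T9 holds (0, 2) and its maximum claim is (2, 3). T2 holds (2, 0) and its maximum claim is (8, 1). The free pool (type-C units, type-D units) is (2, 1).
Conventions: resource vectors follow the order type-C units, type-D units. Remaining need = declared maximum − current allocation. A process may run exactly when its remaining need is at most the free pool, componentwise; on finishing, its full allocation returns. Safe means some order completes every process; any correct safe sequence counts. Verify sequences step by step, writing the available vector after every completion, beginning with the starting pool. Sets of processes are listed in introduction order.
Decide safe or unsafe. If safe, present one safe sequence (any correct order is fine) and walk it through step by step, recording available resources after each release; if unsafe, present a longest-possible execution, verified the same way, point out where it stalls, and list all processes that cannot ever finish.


UNSAFE.
Key observation: after T9, T5 complete, (3, 3) is the best the pool ever gets, yet each leftover process wants more type-C units.
A maximal execution: T9, T5 — then nothing else fits. Walking it through:
  pool = (2, 1)
  run T9 (needs (2, 1), free (2, 1)); after release of (0, 2) the pool is (2, 3)
  run T5 (needs (1, 3), free (2, 3)); after release of (1, 0) the pool is (3, 3)
  T3 still needs (5, 1) but only (3, 3) is free — short on type-C units
  T7 still needs (6, 1) but only (3, 3) is free — short on type-C units
  T2 still needs (6, 1) but only (3, 3) is free — short on type-C units
Never able to finish: T3, T7 and T2.


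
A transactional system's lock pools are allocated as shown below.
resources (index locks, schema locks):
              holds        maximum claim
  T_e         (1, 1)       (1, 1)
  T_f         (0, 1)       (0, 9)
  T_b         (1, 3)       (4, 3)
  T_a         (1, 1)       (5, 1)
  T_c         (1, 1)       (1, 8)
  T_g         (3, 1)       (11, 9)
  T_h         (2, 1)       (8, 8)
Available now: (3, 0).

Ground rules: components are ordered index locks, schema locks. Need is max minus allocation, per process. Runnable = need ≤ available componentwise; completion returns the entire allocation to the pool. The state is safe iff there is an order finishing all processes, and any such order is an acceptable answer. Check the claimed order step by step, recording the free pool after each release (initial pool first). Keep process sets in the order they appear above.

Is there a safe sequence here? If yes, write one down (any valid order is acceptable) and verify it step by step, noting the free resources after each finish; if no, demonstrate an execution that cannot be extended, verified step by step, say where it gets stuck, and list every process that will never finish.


UNSAFE.
Key observation: schema locks is the bottleneck — with T_e, T_a, T_b done the pool holds (6, 5), short of every remaining need.
The run T_e, T_a, T_b cannot be extended any further. Verifying each step:
  pool = (3, 0)
  T_e needs (0, 0) <= (3, 0) -> finishes; pool += (1, 1) = (4, 1)
  T_a needs (4, 0) <= (4, 1) -> finishes; pool += (1, 1) = (5, 2)
  T_b needs (3, 0) <= (5, 2) -> finishes; pool += (1, 3) = (6, 5)
  T_f still needs (0, 8) but only (6, 5) is free — short on schema locks
  T_c still needs (0, 7) but only (6, 5) is free — short on schema locks
  T_g still needs (8, 8) but only (6, 5) is free — short on index locks and schema locks
  T_h still needs (6, 7) but only (6, 5) is free — short on schema locks
Never able to finish: T_f, T_c, T_g and T_h.


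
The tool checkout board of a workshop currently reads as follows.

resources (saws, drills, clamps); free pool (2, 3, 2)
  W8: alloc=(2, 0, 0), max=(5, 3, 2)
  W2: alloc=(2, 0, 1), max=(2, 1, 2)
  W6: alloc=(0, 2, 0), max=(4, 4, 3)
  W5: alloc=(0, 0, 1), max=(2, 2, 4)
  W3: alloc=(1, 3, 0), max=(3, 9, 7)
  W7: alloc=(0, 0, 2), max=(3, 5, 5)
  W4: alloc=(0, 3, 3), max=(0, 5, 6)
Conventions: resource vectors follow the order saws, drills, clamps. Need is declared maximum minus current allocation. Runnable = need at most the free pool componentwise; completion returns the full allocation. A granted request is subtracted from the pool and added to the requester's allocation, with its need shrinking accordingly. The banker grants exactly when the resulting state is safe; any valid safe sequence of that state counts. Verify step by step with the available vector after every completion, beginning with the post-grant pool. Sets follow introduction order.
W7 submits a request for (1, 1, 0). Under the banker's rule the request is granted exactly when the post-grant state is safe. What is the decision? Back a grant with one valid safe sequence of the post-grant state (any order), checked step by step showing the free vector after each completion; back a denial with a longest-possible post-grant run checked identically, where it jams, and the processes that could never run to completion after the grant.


GRANT — the state after the grant stays safe, e.g. via W2, W4, W8, W7, W6, W3, W5.
Key observation: post-grant, (1, 2, 2) remains, and an order beginning with W2 completes everyone.
Step-by-step check of the post-grant state:
  pool = (1, 2, 2)
  W2 needs (0, 1, 1) <= (1, 2, 2) -> finishes; pool += (2, 0, 1) = (3, 2, 3)
  W4 needs (0, 2, 3) <= (3, 2, 3) -> finishes; pool += (0, 3, 3) = (3, 5, 6)
  W8 needs (3, 3, 2) <= (3, 5, 6) -> finishes; pool += (2, 0, 0) = (5, 5, 6)
  W7 needs (2, 4, 3) <= (5, 5, 6) -> finishes; pool += (1, 1, 2) = (6, 6, 8)
  W6 needs (4, 2, 3) <= (6, 6, 8) -> finishes; pool += (0, 2, 0) = (6, 8, 8)
  W3 needs (2, 6, 7) <= (6, 8, 8) -> finishes; pool += (1, 3, 0) = (7, 11, 8)
  W5 needs (2, 2, 3) <= (7, 11, 8) -> finishes; pool += (0, 0, 1) = (7, 11, 9)


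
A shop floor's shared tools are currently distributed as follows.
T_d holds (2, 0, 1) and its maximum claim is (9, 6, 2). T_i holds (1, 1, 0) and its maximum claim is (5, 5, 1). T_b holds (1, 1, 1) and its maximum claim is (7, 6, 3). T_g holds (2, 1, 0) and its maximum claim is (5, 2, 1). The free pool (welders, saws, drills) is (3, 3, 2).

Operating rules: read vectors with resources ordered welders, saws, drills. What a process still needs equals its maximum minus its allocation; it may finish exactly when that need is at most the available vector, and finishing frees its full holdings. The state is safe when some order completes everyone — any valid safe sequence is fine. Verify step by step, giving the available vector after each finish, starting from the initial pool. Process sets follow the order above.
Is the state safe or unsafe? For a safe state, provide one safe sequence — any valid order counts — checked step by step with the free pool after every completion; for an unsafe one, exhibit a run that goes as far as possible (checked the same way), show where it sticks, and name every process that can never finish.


SAFE. One safe sequence: T_g, T_i, T_b, T_d.
Key observation: T_g is the earliest step where a requested resource binds exactly: need (3, 1, 1), pool (3, 3, 2) at its turn.
Step-by-step check:
  pool = (3, 3, 2)
  T_g: need (3, 1, 1) fits (3, 3, 2); releases (2, 1, 0), pool now (5, 4, 2)
  T_i: need (4, 4, 1) fits (5, 4, 2); releases (1, 1, 0), pool now (6, 5, 2)
  T_b: need (6, 5, 2) fits (6, 5, 2); releases (1, 1, 1), pool now (7, 6, 3)
  T_d: need (7, 6, 1) fits (7, 6, 3); releases (2, 0, 1), pool now (9, 6, 4)


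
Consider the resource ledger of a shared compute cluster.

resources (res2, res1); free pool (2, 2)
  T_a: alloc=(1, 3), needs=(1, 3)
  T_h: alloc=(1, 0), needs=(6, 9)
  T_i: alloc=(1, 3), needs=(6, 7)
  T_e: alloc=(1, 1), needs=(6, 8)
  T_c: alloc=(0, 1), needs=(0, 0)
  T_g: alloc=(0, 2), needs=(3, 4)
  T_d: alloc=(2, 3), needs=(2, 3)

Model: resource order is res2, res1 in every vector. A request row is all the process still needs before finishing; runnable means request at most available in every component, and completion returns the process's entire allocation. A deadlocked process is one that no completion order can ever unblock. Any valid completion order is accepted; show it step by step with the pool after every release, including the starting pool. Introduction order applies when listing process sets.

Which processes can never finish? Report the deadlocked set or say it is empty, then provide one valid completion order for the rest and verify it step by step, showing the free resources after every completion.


Deadlocked set: T_h, T_i and T_e.
Key observation: no order helps: past T_c, T_a, T_g, T_d, the free pool tops out at (5, 11), below what each blocked process needs in res2.
A valid finishing order for the others: T_c, T_a, T_g, T_d. Check, step by step:
  pool = (2, 2)
  T_c: need (0, 0) fits (2, 2); releases (0, 1), pool now (2, 3)
  T_a: need (1, 3) fits (2, 3); releases (1, 3), pool now (3, 6)
  T_g: need (3, 4) fits (3, 6); releases (0, 2), pool now (3, 8)
  T_d: need (2, 3) fits (3, 8); releases (2, 3), pool now (5, 11)
None of the blocked processes ever fits:
  T_h still needs (6, 9) but only (5, 11) is free — short on res2
  T_i still needs (6, 7) but only (5, 11) is free — short on res2
  T_e still needs (6, 8) but only (5, 11) is free — short on res2


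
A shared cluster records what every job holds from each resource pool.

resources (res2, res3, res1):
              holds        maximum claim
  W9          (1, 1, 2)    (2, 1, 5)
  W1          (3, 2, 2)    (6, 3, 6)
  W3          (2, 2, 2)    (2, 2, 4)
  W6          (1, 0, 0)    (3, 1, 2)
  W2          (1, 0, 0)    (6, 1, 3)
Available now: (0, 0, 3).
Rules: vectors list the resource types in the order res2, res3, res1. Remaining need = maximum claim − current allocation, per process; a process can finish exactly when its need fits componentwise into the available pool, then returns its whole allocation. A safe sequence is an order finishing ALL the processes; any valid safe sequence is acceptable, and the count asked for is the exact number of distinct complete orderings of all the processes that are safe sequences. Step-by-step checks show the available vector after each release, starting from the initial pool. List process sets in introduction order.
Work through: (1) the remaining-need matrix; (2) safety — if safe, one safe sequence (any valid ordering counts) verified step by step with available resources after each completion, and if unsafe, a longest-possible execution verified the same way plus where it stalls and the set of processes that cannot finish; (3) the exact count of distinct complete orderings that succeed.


(1) Outstanding need per process (order res2, res3, res1):
  W9: (1, 0, 3)
  W1: (3, 1, 4)
  W3: (0, 0, 2)
  W6: (2, 1, 2)
  W2: (5, 1, 3)
(2) SAFE, for example via the order W3, W9, W6, W1, W2.
Key observation: the order never hits an exact fit; W3 is the first step at the minimum slack of 1 on its requested resources ((0, 0, 2), (0, 0, 3) free).
Verifying each step:
  pool = (0, 0, 3)
  run W3 (needs (0, 0, 2), free (0, 0, 3)); after release of (2, 2, 2) the pool is (2, 2, 5)
  run W9 (needs (1, 0, 3), free (2, 2, 5)); after release of (1, 1, 2) the pool is (3, 3, 7)
  run W6 (needs (2, 1, 2), free (3, 3, 7)); after release of (1, 0, 0) the pool is (4, 3, 7)
  run W1 (needs (3, 1, 4), free (4, 3, 7)); after release of (3, 2, 2) the pool is (7, 5, 9)
  run W2 (needs (5, 1, 3), free (7, 5, 9)); after release of (1, 0, 0) the pool is (8, 5, 9)
(3) The exact count: 6 of the possible complete orderings are safe sequences.


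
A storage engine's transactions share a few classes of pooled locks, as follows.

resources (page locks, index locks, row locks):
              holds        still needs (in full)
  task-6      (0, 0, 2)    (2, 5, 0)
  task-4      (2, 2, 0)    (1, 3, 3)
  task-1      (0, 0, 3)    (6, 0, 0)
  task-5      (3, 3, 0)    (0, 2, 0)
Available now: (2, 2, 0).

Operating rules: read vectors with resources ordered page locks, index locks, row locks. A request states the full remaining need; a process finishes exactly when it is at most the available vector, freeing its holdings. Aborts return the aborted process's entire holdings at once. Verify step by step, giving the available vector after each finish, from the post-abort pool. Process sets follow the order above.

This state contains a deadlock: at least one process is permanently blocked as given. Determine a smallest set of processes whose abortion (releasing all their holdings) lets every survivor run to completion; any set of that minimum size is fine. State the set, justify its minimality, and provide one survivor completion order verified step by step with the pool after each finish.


Abort task-4.
Key observation: the returned (2, 2, 0) from task-4 is what brings task-1 — unrunnable before, under any order — into play at step 2.
Minimality: the empty abort set fails — the state is deadlocked as it stands.
One survivor order: task-5, task-1, task-6. Check, step by step (post-abort pool first):
  pool = (4, 4, 0)
  task-5: need (0, 2, 0) fits (4, 4, 0); releases (3, 3, 0), pool now (7, 7, 0)
  task-1: need (6, 0, 0) fits (7, 7, 0); releases (0, 0, 3), pool now (7, 7, 3)
  task-6: need (2, 5, 0) fits (7, 7, 3); releases (0, 0, 2), pool now (7, 7, 5)


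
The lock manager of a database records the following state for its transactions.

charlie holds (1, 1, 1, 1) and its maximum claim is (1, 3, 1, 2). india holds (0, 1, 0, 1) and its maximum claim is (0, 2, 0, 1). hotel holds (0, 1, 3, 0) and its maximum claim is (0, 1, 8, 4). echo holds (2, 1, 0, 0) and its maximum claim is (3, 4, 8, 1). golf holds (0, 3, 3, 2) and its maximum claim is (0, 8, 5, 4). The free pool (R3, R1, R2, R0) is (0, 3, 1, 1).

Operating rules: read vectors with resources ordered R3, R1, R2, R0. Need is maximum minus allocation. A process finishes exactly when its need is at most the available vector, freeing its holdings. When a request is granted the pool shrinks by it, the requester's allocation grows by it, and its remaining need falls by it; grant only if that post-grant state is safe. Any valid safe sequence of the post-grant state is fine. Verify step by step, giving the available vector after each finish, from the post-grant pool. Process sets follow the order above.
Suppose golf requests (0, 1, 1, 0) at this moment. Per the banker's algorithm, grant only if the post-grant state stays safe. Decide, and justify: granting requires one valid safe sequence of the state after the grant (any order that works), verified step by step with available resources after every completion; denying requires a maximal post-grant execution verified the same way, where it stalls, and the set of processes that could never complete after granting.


GRANT: granting preserves safety; a valid post-grant sequence is india, charlie, golf, hotel, echo.
Key observation: the grant leaves (0, 2, 0, 1) free — enough for india, whose release restarts the cascade.
Check on the post-grant state, step by step:
  pool = (0, 2, 0, 1)
  india: need (0, 1, 0, 0) fits (0, 2, 0, 1); releases (0, 1, 0, 1), pool now (0, 3, 0, 2)
  charlie: need (0, 2, 0, 1) fits (0, 3, 0, 2); releases (1, 1, 1, 1), pool now (1, 4, 1, 3)
  golf: need (0, 4, 1, 2) fits (1, 4, 1, 3); releases (0, 4, 4, 2), pool now (1, 8, 5, 5)
  hotel: need (0, 0, 5, 4) fits (1, 8, 5, 5); releases (0, 1, 3, 0), pool now (1, 9, 8, 5)
  echo: need (1, 3, 8, 1) fits (1, 9, 8, 5); releases (2, 1, 0, 0), pool now (3, 10, 8, 5)


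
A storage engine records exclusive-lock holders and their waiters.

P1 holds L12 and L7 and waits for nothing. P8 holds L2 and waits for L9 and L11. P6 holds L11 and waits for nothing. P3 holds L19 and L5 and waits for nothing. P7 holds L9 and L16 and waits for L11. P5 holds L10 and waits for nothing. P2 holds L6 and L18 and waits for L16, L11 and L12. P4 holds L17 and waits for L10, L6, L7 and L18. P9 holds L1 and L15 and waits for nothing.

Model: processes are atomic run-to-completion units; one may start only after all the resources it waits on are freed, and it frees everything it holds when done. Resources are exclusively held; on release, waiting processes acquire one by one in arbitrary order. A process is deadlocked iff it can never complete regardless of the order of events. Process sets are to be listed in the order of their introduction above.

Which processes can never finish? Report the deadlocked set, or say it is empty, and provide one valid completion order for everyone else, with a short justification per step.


No process is deadlocked.
Key observation: the wait graph is acyclic; completion cascades from the unblocked processes through everyone else.
One completion order for the rest: P6, P5, P9, P7, P1, P3, P8, P2, P4.
Check, step by step:
  P6: no waits; runs immediately, freeing L11
  P5: no waits; runs immediately, freeing L10
  P9: no waits; runs immediately, freeing L1 and L15
  P7 waits on L11 — all released -> runs and releases L9 and L16
  P1: no waits; runs immediately, freeing L12 and L7
  P3: no waits; runs immediately, freeing L19 and L5
  P8 waits on L9 and L11 — all released -> runs and releases L2
  P2 waits on L16, L11 and L12 — all released -> runs and releases L6 and L18
  P4 waits on L10, L6, L7 and L18 — all released -> runs and releases L17


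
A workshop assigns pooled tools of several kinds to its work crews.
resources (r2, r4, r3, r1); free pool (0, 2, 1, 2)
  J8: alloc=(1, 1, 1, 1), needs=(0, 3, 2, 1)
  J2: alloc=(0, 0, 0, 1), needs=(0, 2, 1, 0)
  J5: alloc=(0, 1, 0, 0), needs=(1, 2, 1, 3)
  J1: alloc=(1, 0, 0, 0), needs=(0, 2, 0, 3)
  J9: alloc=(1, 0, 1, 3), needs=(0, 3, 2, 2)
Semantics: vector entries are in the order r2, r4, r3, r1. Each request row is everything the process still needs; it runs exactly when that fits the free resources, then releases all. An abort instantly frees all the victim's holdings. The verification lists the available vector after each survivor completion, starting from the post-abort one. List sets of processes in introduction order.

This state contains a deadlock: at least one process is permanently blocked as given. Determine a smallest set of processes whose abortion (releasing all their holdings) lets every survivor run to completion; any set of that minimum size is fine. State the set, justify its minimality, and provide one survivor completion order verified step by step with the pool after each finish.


Abort J8.
Key observation: J9 could never have finished before the abort; with (1, 1, 1, 1) returned by J8, it fits at step 2.
No smaller set exists: with zero aborts the deadlock remains.
Survivors finish in the order: J1, J9, J2, J5. Walking it through (pool after the aborts first):
  pool = (1, 3, 2, 3)
  run J1 (needs (0, 2, 0, 3), free (1, 3, 2, 3)); after release of (1, 0, 0, 0) the pool is (2, 3, 2, 3)
  run J9 (needs (0, 3, 2, 2), free (2, 3, 2, 3)); after release of (1, 0, 1, 3) the pool is (3, 3, 3, 6)
  run J2 (needs (0, 2, 1, 0), free (3, 3, 3, 6)); after release of (0, 0, 0, 1) the pool is (3, 3, 3, 7)
  run J5 (needs (1, 2, 1, 3), free (3, 3, 3, 7)); after release of (0, 1, 0, 0) the pool is (3, 4, 3, 7)
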